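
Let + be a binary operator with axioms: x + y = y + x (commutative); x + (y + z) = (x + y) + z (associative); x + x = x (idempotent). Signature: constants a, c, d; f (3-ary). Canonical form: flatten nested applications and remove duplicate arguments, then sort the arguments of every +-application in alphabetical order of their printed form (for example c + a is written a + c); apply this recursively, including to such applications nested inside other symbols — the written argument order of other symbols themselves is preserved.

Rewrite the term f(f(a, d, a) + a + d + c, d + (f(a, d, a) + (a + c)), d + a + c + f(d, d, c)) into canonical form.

Answer: f(a + c + d + f(a, d, a), a + c + d + f(a, d, a), a + c + d + f(d, d, c))

Derivation:
Work inside:  d + (f(a, d, a) + (a + c))
Un-nest:  d + f(a, d, a) + a + c
Order the arguments:  a + c + d + f(a, d, a)
Rebuild:  f(a + c + d + f(a, d, a), a + c + d + f(a, d, a), a + c + d + f(d, d, c))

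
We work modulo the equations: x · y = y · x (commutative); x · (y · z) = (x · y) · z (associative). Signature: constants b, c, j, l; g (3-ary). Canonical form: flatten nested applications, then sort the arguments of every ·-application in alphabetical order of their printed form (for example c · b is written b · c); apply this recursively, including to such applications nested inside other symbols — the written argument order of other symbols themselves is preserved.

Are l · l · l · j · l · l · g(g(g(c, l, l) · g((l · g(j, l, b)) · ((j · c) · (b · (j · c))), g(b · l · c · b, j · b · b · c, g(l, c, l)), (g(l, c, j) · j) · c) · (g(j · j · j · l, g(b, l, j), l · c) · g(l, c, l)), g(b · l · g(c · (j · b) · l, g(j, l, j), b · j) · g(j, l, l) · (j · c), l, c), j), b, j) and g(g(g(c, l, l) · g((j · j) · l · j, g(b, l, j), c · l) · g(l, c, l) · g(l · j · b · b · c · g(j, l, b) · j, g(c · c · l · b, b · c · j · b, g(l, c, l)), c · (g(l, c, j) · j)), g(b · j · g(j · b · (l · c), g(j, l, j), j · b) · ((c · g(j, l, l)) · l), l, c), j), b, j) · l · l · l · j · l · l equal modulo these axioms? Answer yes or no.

Answer: no — g(g(g(b · c · c · g(j, l, b) · j · j · l, g(b · b · c · l, b · b · c · j, g(l, c, l)), c · g(l, c, j) · j) · g(c, l, l) · g(j · j · j · l, g(b, l, j), c · l) · g(l, c, l), g(b · c · g(b · c · j · l, g(j, l, j), b · j) · g(j, l, l) · j · l, l, c), j), b, j) · j · l · l · l · l · l vs g(g(g(b · b · c · g(j, l, b) · j · j · l, g(b · c · c · l, b · b · c · j, g(l, c, l)), c · g(l, c, j) · j) · g(c, l, l) · g(j · j · j · l, g(b, l, j), c · l) · g(l, c, l), g(b · c · g(b · c · j · l, g(j, l, j), b · j) · g(j, l, l) · j · l, l, c), j), b, j) · j · l · l · l · l · l

Derivation:
Left:  l · l · l · j · l · l · g(g(g(c, l, l) · g((l · g(j, l, b)) · ((j · c) · (b · (j · c))), g(b · l · c · b, j · b · b · c, g(l, c, l)), (g(l, c, j) · j) · c) · (g(j · j · j · l, g(b, l, j), l · c) · g(l, c, l)), g(b · l · g(c · (j · b) · l, g(j, l, j), b · j) · g(j, l, l) · (j · c), l, c), j), b, j)
  Inside:  g(g(g(c, l, l) · g((l · g(j, l, b)) · ((j · c) · (b · (j · c))), g(b · l · c · b, j · b · b · c, g(l, c, l)), (g(l, c, j) · j) · c) · (g(j · j · j · l, g(b, l, j), l · c) · g(l, c, l)), g(b · l · g(c · (j · b) · l, g(j, l, j), b · j) · g(j, l, l) · (j · c), l, c), j), b, j)  →  g(g(g(b · c · c · g(j, l, b) · j · j · l, g(b · b · c · l, b · b · c · j, g(l, c, l)), c · g(l, c, j) · j) · g(c, l, l) · g(j · j · j · l, g(b, l, j), c · l) · g(l, c, l), g(b · c · g(b · c · j · l, g(j, l, j), b · j) · g(j, l, l) · j · l, l, c), j), b, j)
  Sort arguments:  g(g(g(b · c · c · g(j, l, b) · j · j · l, g(b · b · c · l, b · b · c · j, g(l, c, l)), c · g(l, c, j) · j) · g(c, l, l) · g(j · j · j · l, g(b, l, j), c · l) · g(l, c, l), g(b · c · g(b · c · j · l, g(j, l, j), b · j) · g(j, l, l) · j · l, l, c), j), b, j) · j · l · l · l · l · l
Right:  g(g(g(c, l, l) · g((j · j) · l · j, g(b, l, j), c · l) · g(l, c, l) · g(l · j · b · b · c · g(j, l, b) · j, g(c · c · l · b, b · c · j · b, g(l, c, l)), c · (g(l, c, j) · j)), g(b · j · g(j · b · (l · c), g(j, l, j), j · b) · ((c · g(j, l, l)) · l), l, c), j), b, j) · l · l · l · j · l · l
  Simplify inside:  g(g(g(c, l, l) · g((j · j) · l · j, g(b, l, j), c · l) · g(l, c, l) · g(l · j · b · b · c · g(j, l, b) · j, g(c · c · l · b, b · c · j · b, g(l, c, l)), c · (g(l, c, j) · j)), g(b · j · g(j · b · (l · c), g(j, l, j), j · b) · ((c · g(j, l, l)) · l), l, c), j), b, j)  →  g(g(g(b · b · c · g(j, l, b) · j · j · l, g(b · c · c · l, b · b · c · j, g(l, c, l)), c · g(l, c, j) · j) · g(c, l, l) · g(j · j · j · l, g(b, l, j), c · l) · g(l, c, l), g(b · c · g(b · c · j · l, g(j, l, j), b · j) · g(j, l, l) · j · l, l, c), j), b, j)
  Order the arguments:  g(g(g(b · b · c · g(j, l, b) · j · j · l, g(b · c · c · l, b · b · c · j, g(l, c, l)), c · g(l, c, j) · j) · g(c, l, l) · g(j · j · j · l, g(b, l, j), c · l) · g(l, c, l), g(b · c · g(b · c · j · l, g(j, l, j), b · j) · g(j, l, l) · j · l, l, c), j), b, j) · j · l · l · l · l · l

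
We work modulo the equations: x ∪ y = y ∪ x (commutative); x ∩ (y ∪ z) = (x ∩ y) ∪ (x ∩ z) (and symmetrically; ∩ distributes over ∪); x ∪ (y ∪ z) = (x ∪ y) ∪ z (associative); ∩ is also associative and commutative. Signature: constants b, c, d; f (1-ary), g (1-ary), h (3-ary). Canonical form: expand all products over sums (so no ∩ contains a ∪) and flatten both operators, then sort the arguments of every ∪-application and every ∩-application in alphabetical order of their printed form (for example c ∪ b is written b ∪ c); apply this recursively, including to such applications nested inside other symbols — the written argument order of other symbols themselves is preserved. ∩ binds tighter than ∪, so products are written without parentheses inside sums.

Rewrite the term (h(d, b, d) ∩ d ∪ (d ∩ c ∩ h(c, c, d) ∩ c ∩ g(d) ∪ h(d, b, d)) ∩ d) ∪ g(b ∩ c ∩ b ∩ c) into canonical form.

Answer: c ∩ c ∩ d ∩ d ∩ g(d) ∩ h(c, c, d) ∪ d ∩ h(d, b, d) ∪ d ∩ h(d, b, d) ∪ g(b ∩ b ∩ c ∩ c)

Derivation:
Expand:  d ∩ h(d, b, d) ∪ c ∩ c ∩ d ∩ d ∩ g(d) ∩ h(c, c, d) ∪ d ∩ h(d, b, d) ∪ g(b ∩ b ∩ c ∩ c)
Sort arguments:  c ∩ c ∩ d ∩ d ∩ g(d) ∩ h(c, c, d) ∪ d ∩ h(d, b, d) ∪ d ∩ h(d, b, d) ∪ g(b ∩ b ∩ c ∩ c)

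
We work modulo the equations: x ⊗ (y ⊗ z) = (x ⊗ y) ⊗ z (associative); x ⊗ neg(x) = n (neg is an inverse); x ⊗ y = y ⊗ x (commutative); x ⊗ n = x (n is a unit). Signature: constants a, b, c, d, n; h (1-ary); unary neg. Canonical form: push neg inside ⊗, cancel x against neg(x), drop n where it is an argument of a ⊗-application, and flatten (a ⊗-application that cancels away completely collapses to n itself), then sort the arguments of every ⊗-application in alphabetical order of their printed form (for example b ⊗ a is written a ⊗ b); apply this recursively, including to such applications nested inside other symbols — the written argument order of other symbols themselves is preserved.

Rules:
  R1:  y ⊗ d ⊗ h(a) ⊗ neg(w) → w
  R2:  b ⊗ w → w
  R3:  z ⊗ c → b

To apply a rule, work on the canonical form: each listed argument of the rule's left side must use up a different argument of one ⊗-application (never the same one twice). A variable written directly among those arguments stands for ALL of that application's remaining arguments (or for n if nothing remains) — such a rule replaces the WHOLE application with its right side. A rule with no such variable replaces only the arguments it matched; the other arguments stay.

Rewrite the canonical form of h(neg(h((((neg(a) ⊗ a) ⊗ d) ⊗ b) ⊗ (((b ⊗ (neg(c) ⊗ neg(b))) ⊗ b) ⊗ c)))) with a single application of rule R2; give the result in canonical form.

Answer: h(neg(h(b ⊗ d)))

Derivation:
Canonical form:  h(neg(h(b ⊗ b ⊗ d)))
R2 matches:  uses b;  w := b ⊗ d
The variable takes the whole remainder — replace the entire application.
Result:  h(neg(h(b ⊗ d)))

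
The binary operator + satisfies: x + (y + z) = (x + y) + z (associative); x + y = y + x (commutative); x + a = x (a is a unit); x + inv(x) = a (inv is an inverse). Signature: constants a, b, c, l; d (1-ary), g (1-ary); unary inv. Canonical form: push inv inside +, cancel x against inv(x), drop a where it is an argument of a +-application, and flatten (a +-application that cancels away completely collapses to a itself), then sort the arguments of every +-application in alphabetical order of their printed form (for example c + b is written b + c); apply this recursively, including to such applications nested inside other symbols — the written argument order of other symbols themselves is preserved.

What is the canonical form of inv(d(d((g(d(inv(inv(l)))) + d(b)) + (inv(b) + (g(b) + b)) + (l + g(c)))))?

Answer: inv(d(d(d(b) + g(b) + g(c) + g(d(l)) + l)))

Derivation:
Push inv inside:  distribute inv over + and collapse double inv
Combine occurrences:  inv(d(d(d(b) + g(b) + g(c) + g(d(l)) + l)))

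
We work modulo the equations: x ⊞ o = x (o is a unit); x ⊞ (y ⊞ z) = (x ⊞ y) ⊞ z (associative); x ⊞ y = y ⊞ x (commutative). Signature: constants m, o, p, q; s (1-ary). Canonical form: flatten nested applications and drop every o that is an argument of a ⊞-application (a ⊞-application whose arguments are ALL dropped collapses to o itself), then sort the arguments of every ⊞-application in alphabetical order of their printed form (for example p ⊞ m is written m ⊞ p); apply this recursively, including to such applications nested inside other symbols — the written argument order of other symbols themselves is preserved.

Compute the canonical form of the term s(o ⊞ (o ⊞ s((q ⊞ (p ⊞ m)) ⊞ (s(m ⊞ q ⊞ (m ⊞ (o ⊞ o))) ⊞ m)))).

Answer: s(s(m ⊞ m ⊞ p ⊞ q ⊞ s(m ⊞ m ⊞ q)))

Derivation:
Work inside:  o ⊞ (o ⊞ s((q ⊞ (p ⊞ m)) ⊞ (s(m ⊞ q ⊞ (m ⊞ (o ⊞ o))) ⊞ m)))
Flatten:  o ⊞ o ⊞ s((q ⊞ (p ⊞ m)) ⊞ (s(m ⊞ q ⊞ (m ⊞ (o ⊞ o))) ⊞ m))
Simplify inside:  s((q ⊞ (p ⊞ m)) ⊞ (s(m ⊞ q ⊞ (m ⊞ (o ⊞ o))) ⊞ m))  →  s(m ⊞ m ⊞ p ⊞ q ⊞ s(m ⊞ m ⊞ q))
Units out:  drop o (×2)
Sort arguments:  s(m ⊞ m ⊞ p ⊞ q ⊞ s(m ⊞ m ⊞ q))
Rebuild:  s(s(m ⊞ m ⊞ p ⊞ q ⊞ s(m ⊞ m ⊞ q)))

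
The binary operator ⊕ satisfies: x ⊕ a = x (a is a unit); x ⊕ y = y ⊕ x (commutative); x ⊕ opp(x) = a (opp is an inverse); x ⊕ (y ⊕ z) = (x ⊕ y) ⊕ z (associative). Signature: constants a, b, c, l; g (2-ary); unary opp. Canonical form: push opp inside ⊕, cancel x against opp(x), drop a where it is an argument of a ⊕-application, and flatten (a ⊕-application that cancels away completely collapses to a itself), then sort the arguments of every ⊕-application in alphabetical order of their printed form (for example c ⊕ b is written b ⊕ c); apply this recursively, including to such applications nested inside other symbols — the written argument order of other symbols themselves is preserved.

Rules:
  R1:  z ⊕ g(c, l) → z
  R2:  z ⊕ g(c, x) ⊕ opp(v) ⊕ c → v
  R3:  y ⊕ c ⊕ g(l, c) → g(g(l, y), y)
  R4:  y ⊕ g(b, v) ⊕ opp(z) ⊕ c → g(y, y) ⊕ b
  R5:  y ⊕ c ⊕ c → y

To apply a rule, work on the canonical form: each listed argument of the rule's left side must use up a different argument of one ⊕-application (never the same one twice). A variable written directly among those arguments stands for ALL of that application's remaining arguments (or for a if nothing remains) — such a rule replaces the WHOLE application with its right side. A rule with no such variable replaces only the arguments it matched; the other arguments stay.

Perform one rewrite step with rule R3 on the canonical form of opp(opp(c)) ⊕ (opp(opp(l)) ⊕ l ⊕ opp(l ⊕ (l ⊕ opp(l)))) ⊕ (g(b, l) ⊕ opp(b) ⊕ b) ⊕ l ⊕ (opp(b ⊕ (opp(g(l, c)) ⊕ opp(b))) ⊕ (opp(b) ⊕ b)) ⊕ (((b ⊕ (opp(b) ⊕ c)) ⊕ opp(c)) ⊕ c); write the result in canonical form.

Answer: g(g(l, c ⊕ g(b, l) ⊕ l ⊕ l), c ⊕ g(b, l) ⊕ l ⊕ l)

Derivation:
Canonical form:  c ⊕ c ⊕ g(b, l) ⊕ g(l, c) ⊕ l ⊕ l
Match R3:  consume c, g(l, c);  y := c ⊕ g(b, l) ⊕ l ⊕ l
The extension variable absorbs all remaining arguments, so the whole application is rewritten.
Giving:  g(g(l, c ⊕ g(b, l) ⊕ l ⊕ l), c ⊕ g(b, l) ⊕ l ⊕ l)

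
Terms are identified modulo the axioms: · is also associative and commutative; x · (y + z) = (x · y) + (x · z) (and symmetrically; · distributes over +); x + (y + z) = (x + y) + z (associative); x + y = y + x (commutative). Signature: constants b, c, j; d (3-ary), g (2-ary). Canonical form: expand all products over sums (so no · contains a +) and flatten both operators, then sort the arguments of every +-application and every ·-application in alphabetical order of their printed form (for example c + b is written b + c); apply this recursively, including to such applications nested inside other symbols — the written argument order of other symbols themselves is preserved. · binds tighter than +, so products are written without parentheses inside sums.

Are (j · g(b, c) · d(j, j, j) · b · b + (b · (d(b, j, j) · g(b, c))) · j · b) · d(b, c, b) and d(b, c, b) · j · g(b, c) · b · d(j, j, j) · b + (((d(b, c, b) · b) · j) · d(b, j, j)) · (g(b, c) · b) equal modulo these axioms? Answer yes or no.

Answer: yes — both canonical forms are b · b · d(b, c, b) · d(b, j, j) · g(b, c) · j + b · b · d(b, c, b) · d(j, j, j) · g(b, c) · j

Derivation:
Left:  (j · g(b, c) · d(j, j, j) · b · b + (b · (d(b, j, j) · g(b, c))) · j · b) · d(b, c, b)
  Distribute:  b · b · d(b, c, b) · d(j, j, j) · g(b, c) · j + b · b · d(b, c, b) · d(b, j, j) · g(b, c) · j
  Order the arguments:  b · b · d(b, c, b) · d(b, j, j) · g(b, c) · j + b · b · d(b, c, b) · d(j, j, j) · g(b, c) · j
Right:  d(b, c, b) · j · g(b, c) · b · d(j, j, j) · b + (((d(b, c, b) · b) · j) · d(b, j, j)) · (g(b, c) · b)
  Flatten:  b · b · d(b, c, b) · d(j, j, j) · g(b, c) · j + b · b · d(b, c, b) · d(b, j, j) · g(b, c) · j
  Sort arguments:  b · b · d(b, c, b) · d(b, j, j) · g(b, c) · j + b · b · d(b, c, b) · d(j, j, j) · g(b, c) · j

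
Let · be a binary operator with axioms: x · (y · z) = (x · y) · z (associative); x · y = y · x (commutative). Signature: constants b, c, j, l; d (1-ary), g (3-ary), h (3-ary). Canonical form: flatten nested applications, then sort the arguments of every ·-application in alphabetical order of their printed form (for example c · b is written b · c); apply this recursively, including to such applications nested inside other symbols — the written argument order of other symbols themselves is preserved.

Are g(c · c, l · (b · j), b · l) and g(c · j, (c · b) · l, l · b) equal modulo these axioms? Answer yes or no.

Left:  g(c · c, l · (b · j), b · l)
  Work inside:  l · (b · j)
  Un-nest:  l · b · j
  Sort arguments:  b · j · l
  Reassemble:  g(c · c, b · j · l, b · l)
Right:  g(c · j, (c · b) · l, l · b)
  Work inside:  (c · b) · l
  Merge nested applications:  c · b · l
  Sort:  b · c · l
  Put back:  g(c · j, b · c · l, b · l)

Answer: no — g(c · c, b · j · l, b · l) vs g(c · j, b · c · l, b · l)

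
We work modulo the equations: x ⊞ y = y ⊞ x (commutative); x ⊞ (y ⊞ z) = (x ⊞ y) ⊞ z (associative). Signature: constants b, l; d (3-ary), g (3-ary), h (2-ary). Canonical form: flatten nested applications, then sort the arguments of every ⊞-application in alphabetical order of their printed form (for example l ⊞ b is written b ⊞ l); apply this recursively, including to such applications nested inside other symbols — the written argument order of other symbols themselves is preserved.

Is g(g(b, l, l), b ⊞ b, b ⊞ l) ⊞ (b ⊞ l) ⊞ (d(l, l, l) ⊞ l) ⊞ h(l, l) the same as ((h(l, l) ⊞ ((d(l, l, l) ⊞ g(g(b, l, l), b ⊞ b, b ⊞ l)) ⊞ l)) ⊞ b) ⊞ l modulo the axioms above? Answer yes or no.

Left:  g(g(b, l, l), b ⊞ b, b ⊞ l) ⊞ (b ⊞ l) ⊞ (d(l, l, l) ⊞ l) ⊞ h(l, l)
  Merge nested applications:  g(g(b, l, l), b ⊞ b, b ⊞ l) ⊞ b ⊞ l ⊞ d(l, l, l) ⊞ l ⊞ h(l, l)
  Order the arguments:  b ⊞ d(l, l, l) ⊞ g(g(b, l, l), b ⊞ b, b ⊞ l) ⊞ h(l, l) ⊞ l ⊞ l
Right:  ((h(l, l) ⊞ ((d(l, l, l) ⊞ g(g(b, l, l), b ⊞ b, b ⊞ l)) ⊞ l)) ⊞ b) ⊞ l
  Un-nest:  h(l, l) ⊞ d(l, l, l) ⊞ g(g(b, l, l), b ⊞ b, b ⊞ l) ⊞ l ⊞ b ⊞ l
  Order the arguments:  b ⊞ d(l, l, l) ⊞ g(g(b, l, l), b ⊞ b, b ⊞ l) ⊞ h(l, l) ⊞ l ⊞ l

Answer: yes — both canonical forms are b ⊞ d(l, l, l) ⊞ g(g(b, l, l), b ⊞ b, b ⊞ l) ⊞ h(l, l) ⊞ l ⊞ l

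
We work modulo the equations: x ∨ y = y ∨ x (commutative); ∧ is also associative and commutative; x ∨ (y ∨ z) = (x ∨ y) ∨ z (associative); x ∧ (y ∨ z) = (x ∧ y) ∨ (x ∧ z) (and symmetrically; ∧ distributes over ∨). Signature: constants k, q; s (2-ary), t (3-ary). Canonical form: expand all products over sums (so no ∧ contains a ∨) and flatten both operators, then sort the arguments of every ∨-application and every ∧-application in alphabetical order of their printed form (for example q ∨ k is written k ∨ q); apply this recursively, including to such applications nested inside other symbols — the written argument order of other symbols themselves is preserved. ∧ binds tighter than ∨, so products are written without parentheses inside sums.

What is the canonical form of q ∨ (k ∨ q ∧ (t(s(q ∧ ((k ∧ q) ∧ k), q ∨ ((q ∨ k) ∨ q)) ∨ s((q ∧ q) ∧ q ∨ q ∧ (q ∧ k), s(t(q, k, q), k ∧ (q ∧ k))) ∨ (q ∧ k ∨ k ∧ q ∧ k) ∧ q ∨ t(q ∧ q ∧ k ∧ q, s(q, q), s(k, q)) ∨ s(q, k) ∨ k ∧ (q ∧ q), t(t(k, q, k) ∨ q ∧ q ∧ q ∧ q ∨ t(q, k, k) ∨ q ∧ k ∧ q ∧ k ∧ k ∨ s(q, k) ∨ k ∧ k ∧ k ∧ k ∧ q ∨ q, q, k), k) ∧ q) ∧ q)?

Answer: k ∨ q ∨ q ∧ q ∧ q ∧ t(k ∧ k ∧ q ∧ q ∨ k ∧ q ∧ q ∨ k ∧ q ∧ q ∨ s(k ∧ k ∧ q ∧ q, k ∨ q ∨ q ∨ q) ∨ s(k ∧ q ∧ q ∨ q ∧ q ∧ q, s(t(q, k, q), k ∧ k ∧ q)) ∨ s(q, k) ∨ t(k ∧ q ∧ q ∧ q, s(q, q), s(k, q)), t(k ∧ k ∧ k ∧ k ∧ q ∨ k ∧ k ∧ k ∧ q ∧ q ∨ q ∨ q ∧ q ∧ q ∧ q ∨ s(q, k) ∨ t(k, q, k) ∨ t(q, k, k), q, k), k)

Derivation:
Expand products over sums:  q ∨ k ∨ q ∧ q ∧ q ∧ t(k ∧ k ∧ q ∧ q ∨ k ∧ q ∧ q ∨ k ∧ q ∧ q ∨ s(k ∧ k ∧ q ∧ q, k ∨ q ∨ q ∨ q) ∨ s(k ∧ q ∧ q ∨ q ∧ q ∧ q, s(t(q, k, q), k ∧ k ∧ q)) ∨ s(q, k) ∨ t(k ∧ q ∧ q ∧ q, s(q, q), s(k, q)), t(k ∧ k ∧ k ∧ k ∧ q ∨ k ∧ k ∧ k ∧ q ∧ q ∨ q ∨ q ∧ q ∧ q ∧ q ∨ s(q, k) ∨ t(k, q, k) ∨ t(q, k, k), q, k), k)
Sort:  k ∨ q ∨ q ∧ q ∧ q ∧ t(k ∧ k ∧ q ∧ q ∨ k ∧ q ∧ q ∨ k ∧ q ∧ q ∨ s(k ∧ k ∧ q ∧ q, k ∨ q ∨ q ∨ q) ∨ s(k ∧ q ∧ q ∨ q ∧ q ∧ q, s(t(q, k, q), k ∧ k ∧ q)) ∨ s(q, k) ∨ t(k ∧ q ∧ q ∧ q, s(q, q), s(k, q)), t(k ∧ k ∧ k ∧ k ∧ q ∨ k ∧ k ∧ k ∧ q ∧ q ∨ q ∨ q ∧ q ∧ q ∧ q ∨ s(q, k) ∨ t(k, q, k) ∨ t(q, k, k), q, k), k)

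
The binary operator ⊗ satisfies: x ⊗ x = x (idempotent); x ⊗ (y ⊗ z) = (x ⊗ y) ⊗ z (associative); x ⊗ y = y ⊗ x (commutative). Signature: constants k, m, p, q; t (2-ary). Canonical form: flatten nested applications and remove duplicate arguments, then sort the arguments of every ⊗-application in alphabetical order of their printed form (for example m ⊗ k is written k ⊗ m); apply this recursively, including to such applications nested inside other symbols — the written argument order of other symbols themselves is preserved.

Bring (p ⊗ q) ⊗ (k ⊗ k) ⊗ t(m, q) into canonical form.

Answer: k ⊗ p ⊗ q ⊗ t(m, q)

Derivation:
Un-nest:  p ⊗ q ⊗ k ⊗ k ⊗ t(m, q)
Deduplicate:  drop duplicate k
Sort arguments:  k ⊗ p ⊗ q ⊗ t(m, q)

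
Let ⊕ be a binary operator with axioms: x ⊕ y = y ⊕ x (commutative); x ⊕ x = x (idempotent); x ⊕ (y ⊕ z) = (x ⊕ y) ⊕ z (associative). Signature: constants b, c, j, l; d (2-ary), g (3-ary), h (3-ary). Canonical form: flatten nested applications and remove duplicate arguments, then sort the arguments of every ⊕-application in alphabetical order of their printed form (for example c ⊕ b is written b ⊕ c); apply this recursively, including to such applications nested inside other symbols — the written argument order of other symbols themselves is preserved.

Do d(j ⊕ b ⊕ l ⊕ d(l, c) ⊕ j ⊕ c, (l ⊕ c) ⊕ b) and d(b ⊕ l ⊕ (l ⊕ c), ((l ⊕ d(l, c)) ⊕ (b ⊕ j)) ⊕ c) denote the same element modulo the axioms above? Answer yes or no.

Left:  d(j ⊕ b ⊕ l ⊕ d(l, c) ⊕ j ⊕ c, (l ⊕ c) ⊕ b)
  Work inside:  j ⊕ b ⊕ l ⊕ d(l, c) ⊕ j ⊕ c
  Deduplicate:  drop duplicate j
  Sort:  b ⊕ c ⊕ d(l, c) ⊕ j ⊕ l
  Put back:  d(b ⊕ c ⊕ d(l, c) ⊕ j ⊕ l, b ⊕ c ⊕ l)
Right:  d(b ⊕ l ⊕ (l ⊕ c), ((l ⊕ d(l, c)) ⊕ (b ⊕ j)) ⊕ c)
  Work inside:  ((l ⊕ d(l, c)) ⊕ (b ⊕ j)) ⊕ c
  Un-nest:  l ⊕ d(l, c) ⊕ b ⊕ j ⊕ c
  Order the arguments:  b ⊕ c ⊕ d(l, c) ⊕ j ⊕ l
  Reassemble:  d(b ⊕ c ⊕ l, b ⊕ c ⊕ d(l, c) ⊕ j ⊕ l)

Answer: no — d(b ⊕ c ⊕ d(l, c) ⊕ j ⊕ l, b ⊕ c ⊕ l) vs d(b ⊕ c ⊕ l, b ⊕ c ⊕ d(l, c) ⊕ j ⊕ l)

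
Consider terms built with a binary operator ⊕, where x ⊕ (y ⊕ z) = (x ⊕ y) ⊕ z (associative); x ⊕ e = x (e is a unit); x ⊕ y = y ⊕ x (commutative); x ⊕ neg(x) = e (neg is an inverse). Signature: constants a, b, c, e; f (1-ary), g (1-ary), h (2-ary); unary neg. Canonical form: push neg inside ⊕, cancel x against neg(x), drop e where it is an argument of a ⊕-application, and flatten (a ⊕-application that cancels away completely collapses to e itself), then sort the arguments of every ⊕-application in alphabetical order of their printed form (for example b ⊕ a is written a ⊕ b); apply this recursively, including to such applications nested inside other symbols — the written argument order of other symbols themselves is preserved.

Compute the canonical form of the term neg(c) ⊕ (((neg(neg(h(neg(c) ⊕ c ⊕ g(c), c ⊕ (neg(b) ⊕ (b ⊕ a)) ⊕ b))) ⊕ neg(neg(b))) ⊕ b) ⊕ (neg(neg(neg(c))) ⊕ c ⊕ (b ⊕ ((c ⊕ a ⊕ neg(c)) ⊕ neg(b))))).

Push neg inside:  distribute neg over ⊕ and collapse double neg
Collect:  neg(c) ⊕ h(g(c), a ⊕ b ⊕ c) ⊕ b ⊕ b ⊕ a
Sort:  a ⊕ b ⊕ b ⊕ h(g(c), a ⊕ b ⊕ c) ⊕ neg(c)

Answer: a ⊕ b ⊕ b ⊕ h(g(c), a ⊕ b ⊕ c) ⊕ neg(c)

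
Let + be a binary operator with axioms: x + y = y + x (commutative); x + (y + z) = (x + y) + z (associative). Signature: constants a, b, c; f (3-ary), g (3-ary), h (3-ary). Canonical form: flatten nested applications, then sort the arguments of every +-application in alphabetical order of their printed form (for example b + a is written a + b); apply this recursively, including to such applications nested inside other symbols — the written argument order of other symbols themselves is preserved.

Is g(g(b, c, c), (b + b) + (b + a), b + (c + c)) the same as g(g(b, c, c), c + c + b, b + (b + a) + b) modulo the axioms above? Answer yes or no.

Answer: no — g(g(b, c, c), a + b + b + b, b + c + c) vs g(g(b, c, c), b + c + c, a + b + b + b)

Derivation:
Left:  g(g(b, c, c), (b + b) + (b + a), b + (c + c))
  Work inside:  (b + b) + (b + a)
  Flatten:  b + b + b + a
  Sort:  a + b + b + b
  Rebuild:  g(g(b, c, c), a + b + b + b, b + c + c)
Right:  g(g(b, c, c), c + c + b, b + (b + a) + b)
  Descend into:  b + (b + a) + b
  Merge nested applications:  b + b + a + b
  Sort:  a + b + b + b
  Rebuild:  g(g(b, c, c), b + c + c, a + b + b + b)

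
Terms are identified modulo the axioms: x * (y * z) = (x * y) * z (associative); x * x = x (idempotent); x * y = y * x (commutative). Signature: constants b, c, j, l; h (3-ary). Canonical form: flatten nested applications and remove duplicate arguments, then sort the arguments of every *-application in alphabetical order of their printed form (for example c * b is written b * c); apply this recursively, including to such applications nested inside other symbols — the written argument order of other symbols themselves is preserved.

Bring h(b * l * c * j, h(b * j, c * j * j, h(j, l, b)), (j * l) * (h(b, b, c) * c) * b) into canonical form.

Answer: h(b * c * j * l, h(b * j, c * j, h(j, l, b)), b * c * h(b, b, c) * j * l)

Derivation:
Focus inside:  (j * l) * (h(b, b, c) * c) * b
Un-nest:  j * l * h(b, b, c) * c * b
Sort:  b * c * h(b, b, c) * j * l
Rebuild:  h(b * c * j * l, h(b * j, c * j, h(j, l, b)), b * c * h(b, b, c) * j * l)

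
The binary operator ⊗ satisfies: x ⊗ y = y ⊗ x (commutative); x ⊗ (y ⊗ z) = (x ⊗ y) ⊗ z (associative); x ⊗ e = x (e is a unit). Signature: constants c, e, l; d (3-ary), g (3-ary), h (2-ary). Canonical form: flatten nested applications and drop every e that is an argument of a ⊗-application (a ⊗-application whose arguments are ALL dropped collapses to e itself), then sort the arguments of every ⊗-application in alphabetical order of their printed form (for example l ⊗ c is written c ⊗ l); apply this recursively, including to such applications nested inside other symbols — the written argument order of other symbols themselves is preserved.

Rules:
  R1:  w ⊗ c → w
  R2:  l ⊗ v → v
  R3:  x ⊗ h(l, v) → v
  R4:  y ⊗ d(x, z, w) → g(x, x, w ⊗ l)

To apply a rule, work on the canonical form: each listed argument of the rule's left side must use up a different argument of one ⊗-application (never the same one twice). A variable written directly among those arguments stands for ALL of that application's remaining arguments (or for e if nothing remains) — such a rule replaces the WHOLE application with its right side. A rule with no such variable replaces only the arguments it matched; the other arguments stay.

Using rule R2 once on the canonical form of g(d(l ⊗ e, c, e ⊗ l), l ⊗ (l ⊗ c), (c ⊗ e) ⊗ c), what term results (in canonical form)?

Canonical form:  g(d(l, c, l), c ⊗ l ⊗ l, c ⊗ c)
Match R2:  consume l;  v := c ⊗ l
Every leftover argument binds to the variable; the entire application is replaced.
Result:  g(d(l, c, l), c ⊗ l, c ⊗ c)

Answer: g(d(l, c, l), c ⊗ l, c ⊗ c)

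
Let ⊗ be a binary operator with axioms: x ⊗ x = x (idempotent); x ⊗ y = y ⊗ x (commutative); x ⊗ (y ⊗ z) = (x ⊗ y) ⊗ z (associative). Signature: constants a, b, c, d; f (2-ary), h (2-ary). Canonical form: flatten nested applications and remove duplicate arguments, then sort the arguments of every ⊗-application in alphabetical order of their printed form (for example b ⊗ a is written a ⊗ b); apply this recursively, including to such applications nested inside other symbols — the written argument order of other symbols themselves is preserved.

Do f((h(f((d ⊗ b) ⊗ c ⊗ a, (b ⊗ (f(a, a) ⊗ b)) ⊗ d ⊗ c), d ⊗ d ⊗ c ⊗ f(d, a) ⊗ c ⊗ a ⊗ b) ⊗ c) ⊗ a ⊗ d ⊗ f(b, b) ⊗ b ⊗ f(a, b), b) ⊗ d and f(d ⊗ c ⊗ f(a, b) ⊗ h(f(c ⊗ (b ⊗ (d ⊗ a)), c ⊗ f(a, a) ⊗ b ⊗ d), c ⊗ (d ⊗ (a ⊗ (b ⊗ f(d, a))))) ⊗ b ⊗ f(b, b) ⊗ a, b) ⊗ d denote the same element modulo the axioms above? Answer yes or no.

Left:  f((h(f((d ⊗ b) ⊗ c ⊗ a, (b ⊗ (f(a, a) ⊗ b)) ⊗ d ⊗ c), d ⊗ d ⊗ c ⊗ f(d, a) ⊗ c ⊗ a ⊗ b) ⊗ c) ⊗ a ⊗ d ⊗ f(b, b) ⊗ b ⊗ f(a, b), b) ⊗ d
  Inside:  f((h(f((d ⊗ b) ⊗ c ⊗ a, (b ⊗ (f(a, a) ⊗ b)) ⊗ d ⊗ c), d ⊗ d ⊗ c ⊗ f(d, a) ⊗ c ⊗ a ⊗ b) ⊗ c) ⊗ a ⊗ d ⊗ f(b, b) ⊗ b ⊗ f(a, b), b)  →  f(a ⊗ b ⊗ c ⊗ d ⊗ f(a, b) ⊗ f(b, b) ⊗ h(f(a ⊗ b ⊗ c ⊗ d, b ⊗ c ⊗ d ⊗ f(a, a)), a ⊗ b ⊗ c ⊗ d ⊗ f(d, a)), b)
  Sort:  d ⊗ f(a ⊗ b ⊗ c ⊗ d ⊗ f(a, b) ⊗ f(b, b) ⊗ h(f(a ⊗ b ⊗ c ⊗ d, b ⊗ c ⊗ d ⊗ f(a, a)), a ⊗ b ⊗ c ⊗ d ⊗ f(d, a)), b)
Right:  f(d ⊗ c ⊗ f(a, b) ⊗ h(f(c ⊗ (b ⊗ (d ⊗ a)), c ⊗ f(a, a) ⊗ b ⊗ d), c ⊗ (d ⊗ (a ⊗ (b ⊗ f(d, a))))) ⊗ b ⊗ f(b, b) ⊗ a, b) ⊗ d
  Canonicalize subterm:  f(d ⊗ c ⊗ f(a, b) ⊗ h(f(c ⊗ (b ⊗ (d ⊗ a)), c ⊗ f(a, a) ⊗ b ⊗ d), c ⊗ (d ⊗ (a ⊗ (b ⊗ f(d, a))))) ⊗ b ⊗ f(b, b) ⊗ a, b)  →  f(a ⊗ b ⊗ c ⊗ d ⊗ f(a, b) ⊗ f(b, b) ⊗ h(f(a ⊗ b ⊗ c ⊗ d, b ⊗ c ⊗ d ⊗ f(a, a)), a ⊗ b ⊗ c ⊗ d ⊗ f(d, a)), b)
  Sort:  d ⊗ f(a ⊗ b ⊗ c ⊗ d ⊗ f(a, b) ⊗ f(b, b) ⊗ h(f(a ⊗ b ⊗ c ⊗ d, b ⊗ c ⊗ d ⊗ f(a, a)), a ⊗ b ⊗ c ⊗ d ⊗ f(d, a)), b)

Answer: yes — both canonical forms are d ⊗ f(a ⊗ b ⊗ c ⊗ d ⊗ f(a, b) ⊗ f(b, b) ⊗ h(f(a ⊗ b ⊗ c ⊗ d, b ⊗ c ⊗ d ⊗ f(a, a)), a ⊗ b ⊗ c ⊗ d ⊗ f(d, a)), b)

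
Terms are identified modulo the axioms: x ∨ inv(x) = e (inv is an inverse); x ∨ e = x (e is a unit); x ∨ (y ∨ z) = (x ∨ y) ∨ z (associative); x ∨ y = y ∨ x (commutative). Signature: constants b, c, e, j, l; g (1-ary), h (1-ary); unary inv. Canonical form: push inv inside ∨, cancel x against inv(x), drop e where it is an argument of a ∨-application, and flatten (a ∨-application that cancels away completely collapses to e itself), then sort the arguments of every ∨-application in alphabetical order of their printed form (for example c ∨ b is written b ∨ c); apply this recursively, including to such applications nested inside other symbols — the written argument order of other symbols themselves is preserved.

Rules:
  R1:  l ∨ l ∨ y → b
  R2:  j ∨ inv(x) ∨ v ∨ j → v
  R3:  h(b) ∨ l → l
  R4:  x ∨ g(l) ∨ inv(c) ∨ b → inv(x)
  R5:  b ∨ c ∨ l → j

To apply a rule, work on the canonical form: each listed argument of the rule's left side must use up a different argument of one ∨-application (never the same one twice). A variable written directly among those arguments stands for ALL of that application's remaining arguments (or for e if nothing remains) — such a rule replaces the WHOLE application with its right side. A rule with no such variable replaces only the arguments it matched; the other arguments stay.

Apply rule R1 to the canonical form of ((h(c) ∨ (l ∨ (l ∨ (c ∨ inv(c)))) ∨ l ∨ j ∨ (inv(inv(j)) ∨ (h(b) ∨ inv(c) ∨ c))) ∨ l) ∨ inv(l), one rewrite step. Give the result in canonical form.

Canonical form:  h(b) ∨ h(c) ∨ j ∨ j ∨ l ∨ l ∨ l
R1 matches:  uses l, l;  y := h(b) ∨ h(c) ∨ j ∨ j ∨ l
The variable takes the whole remainder — replace the entire application.
Result:  b

Answer: b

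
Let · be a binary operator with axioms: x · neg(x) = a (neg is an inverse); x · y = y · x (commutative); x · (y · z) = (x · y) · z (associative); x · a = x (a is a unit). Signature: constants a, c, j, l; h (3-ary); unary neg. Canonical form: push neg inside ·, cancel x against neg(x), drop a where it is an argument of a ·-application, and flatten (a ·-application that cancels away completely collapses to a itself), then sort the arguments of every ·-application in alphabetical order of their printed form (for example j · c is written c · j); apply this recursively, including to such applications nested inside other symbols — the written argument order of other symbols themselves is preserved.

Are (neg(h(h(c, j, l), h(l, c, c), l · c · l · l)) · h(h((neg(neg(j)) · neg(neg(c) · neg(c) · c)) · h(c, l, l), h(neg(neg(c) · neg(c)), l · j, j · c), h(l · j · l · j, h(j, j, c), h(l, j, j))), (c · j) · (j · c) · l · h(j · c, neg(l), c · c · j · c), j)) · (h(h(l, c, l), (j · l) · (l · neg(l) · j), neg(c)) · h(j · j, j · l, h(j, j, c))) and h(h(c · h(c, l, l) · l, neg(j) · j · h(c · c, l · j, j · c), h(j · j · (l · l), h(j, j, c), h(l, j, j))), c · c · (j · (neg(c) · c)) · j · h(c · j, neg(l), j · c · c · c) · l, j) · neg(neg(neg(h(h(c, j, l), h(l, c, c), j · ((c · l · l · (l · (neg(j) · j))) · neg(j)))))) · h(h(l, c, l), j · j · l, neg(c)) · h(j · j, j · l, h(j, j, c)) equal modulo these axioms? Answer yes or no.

Answer: no — h(h(c · h(c, l, l) · j, h(c · c, j · l, c · j), h(j · j · l · l, h(j, j, c), h(l, j, j))), c · c · h(c · j, neg(l), c · c · c · j) · j · j · l, j) · h(h(l, c, l), j · j · l, neg(c)) · h(j · j, j · l, h(j, j, c)) · neg(h(h(c, j, l), h(l, c, c), c · l · l · l)) vs h(h(c · h(c, l, l) · l, h(c · c, j · l, c · j), h(j · j · l · l, h(j, j, c), h(l, j, j))), c · c · h(c · j, neg(l), c · c · c · j) · j · j · l, j) · h(h(l, c, l), j · j · l, neg(c)) · h(j · j, j · l, h(j, j, c)) · neg(h(h(c, j, l), h(l, c, c), c · l · l · l))

Derivation:
Left:  (neg(h(h(c, j, l), h(l, c, c), l · c · l · l)) · h(h((neg(neg(j)) · neg(neg(c) · neg(c) · c)) · h(c, l, l), h(neg(neg(c) · neg(c)), l · j, j · c), h(l · j · l · j, h(j, j, c), h(l, j, j))), (c · j) · (j · c) · l · h(j · c, neg(l), c · c · j · c), j)) · (h(h(l, c, l), (j · l) · (l · neg(l) · j), neg(c)) · h(j · j, j · l, h(j, j, c)))
  Push neg inside:  distribute neg over · and collapse double neg
  Collect terms:  neg(h(h(c, j, l), h(l, c, c), c · l · l · l)) · h(h(c · h(c, l, l) · j, h(c · c, j · l, c · j), h(j · j · l · l, h(j, j, c), h(l, j, j))), c · c · h(c · j, neg(l), c · c · c · j) · j · j · l, j) · h(h(l, c, l), j · j · l, neg(c)) · h(j · j, j · l, h(j, j, c))
  Sort arguments:  h(h(c · h(c, l, l) · j, h(c · c, j · l, c · j), h(j · j · l · l, h(j, j, c), h(l, j, j))), c · c · h(c · j, neg(l), c · c · c · j) · j · j · l, j) · h(h(l, c, l), j · j · l, neg(c)) · h(j · j, j · l, h(j, j, c)) · neg(h(h(c, j, l), h(l, c, c), c · l · l · l))
Right:  h(h(c · h(c, l, l) · l, neg(j) · j · h(c · c, l · j, j · c), h(j · j · (l · l), h(j, j, c), h(l, j, j))), c · c · (j · (neg(c) · c)) · j · h(c · j, neg(l), j · c · c · c) · l, j) · neg(neg(neg(h(h(c, j, l), h(l, c, c), j · ((c · l · l · (l · (neg(j) · j))) · neg(j)))))) · h(h(l, c, l), j · j · l, neg(c)) · h(j · j, j · l, h(j, j, c))
  Push neg inside:  distribute neg over · and collapse double neg
  Collect:  h(h(c · h(c, l, l) · l, h(c · c, j · l, c · j), h(j · j · l · l, h(j, j, c), h(l, j, j))), c · c · h(c · j, neg(l), c · c · c · j) · j · j · l, j) · neg(h(h(c, j, l), h(l, c, c), c · l · l · l)) · h(h(l, c, l), j · j · l, neg(c)) · h(j · j, j · l, h(j, j, c))
  Sort arguments:  h(h(c · h(c, l, l) · l, h(c · c, j · l, c · j), h(j · j · l · l, h(j, j, c), h(l, j, j))), c · c · h(c · j, neg(l), c · c · c · j) · j · j · l, j) · h(h(l, c, l), j · j · l, neg(c)) · h(j · j, j · l, h(j, j, c)) · neg(h(h(c, j, l), h(l, c, c), c · l · l · l))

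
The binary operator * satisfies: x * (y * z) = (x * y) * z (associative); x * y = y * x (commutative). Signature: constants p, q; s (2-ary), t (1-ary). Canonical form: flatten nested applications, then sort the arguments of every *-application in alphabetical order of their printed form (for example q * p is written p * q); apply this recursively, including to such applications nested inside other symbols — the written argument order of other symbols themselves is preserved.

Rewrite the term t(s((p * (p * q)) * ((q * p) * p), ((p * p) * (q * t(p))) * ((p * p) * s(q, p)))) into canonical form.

Answer: t(s(p * p * p * p * q * q, p * p * p * p * q * s(q, p) * t(p)))

Derivation:
Descend into:  ((p * p) * (q * t(p))) * ((p * p) * s(q, p))
Merge nested applications:  p * p * q * t(p) * p * p * s(q, p)
Sort:  p * p * p * p * q * s(q, p) * t(p)
Rebuild:  t(s(p * p * p * p * q * q, p * p * p * p * q * s(q, p) * t(p)))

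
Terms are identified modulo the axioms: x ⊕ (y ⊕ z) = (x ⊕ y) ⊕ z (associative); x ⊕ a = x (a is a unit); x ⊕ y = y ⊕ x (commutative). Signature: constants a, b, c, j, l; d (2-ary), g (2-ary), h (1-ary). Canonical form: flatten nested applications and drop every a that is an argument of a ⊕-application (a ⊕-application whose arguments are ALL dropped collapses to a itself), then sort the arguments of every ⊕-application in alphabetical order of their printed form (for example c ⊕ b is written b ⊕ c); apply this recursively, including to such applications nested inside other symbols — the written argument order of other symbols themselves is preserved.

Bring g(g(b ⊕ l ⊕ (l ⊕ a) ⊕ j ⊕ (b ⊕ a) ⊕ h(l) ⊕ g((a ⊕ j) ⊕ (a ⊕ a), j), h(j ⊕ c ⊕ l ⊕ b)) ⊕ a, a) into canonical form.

Work inside:  g(b ⊕ l ⊕ (l ⊕ a) ⊕ j ⊕ (b ⊕ a) ⊕ h(l) ⊕ g((a ⊕ j) ⊕ (a ⊕ a), j), h(j ⊕ c ⊕ l ⊕ b)) ⊕ a
Simplify inside:  g(b ⊕ l ⊕ (l ⊕ a) ⊕ j ⊕ (b ⊕ a) ⊕ h(l) ⊕ g((a ⊕ j) ⊕ (a ⊕ a), j), h(j ⊕ c ⊕ l ⊕ b))  →  g(b ⊕ b ⊕ g(j, j) ⊕ h(l) ⊕ j ⊕ l ⊕ l, h(b ⊕ c ⊕ j ⊕ l))
Drop the unit:  drop a
Sort arguments:  g(b ⊕ b ⊕ g(j, j) ⊕ h(l) ⊕ j ⊕ l ⊕ l, h(b ⊕ c ⊕ j ⊕ l))
Rebuild:  g(g(b ⊕ b ⊕ g(j, j) ⊕ h(l) ⊕ j ⊕ l ⊕ l, h(b ⊕ c ⊕ j ⊕ l)), a)

Answer: g(g(b ⊕ b ⊕ g(j, j) ⊕ h(l) ⊕ j ⊕ l ⊕ l, h(b ⊕ c ⊕ j ⊕ l)), a)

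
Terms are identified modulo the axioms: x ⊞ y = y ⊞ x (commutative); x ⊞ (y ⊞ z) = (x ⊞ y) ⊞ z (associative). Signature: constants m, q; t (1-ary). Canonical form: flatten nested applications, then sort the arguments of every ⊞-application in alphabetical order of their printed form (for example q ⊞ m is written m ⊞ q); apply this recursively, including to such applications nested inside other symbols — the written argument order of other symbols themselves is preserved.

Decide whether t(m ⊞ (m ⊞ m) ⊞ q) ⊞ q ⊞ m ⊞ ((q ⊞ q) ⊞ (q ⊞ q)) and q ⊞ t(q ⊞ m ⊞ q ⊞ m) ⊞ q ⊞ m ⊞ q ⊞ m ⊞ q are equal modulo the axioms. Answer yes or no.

Answer: no — m ⊞ q ⊞ q ⊞ q ⊞ q ⊞ q ⊞ t(m ⊞ m ⊞ m ⊞ q) vs m ⊞ m ⊞ q ⊞ q ⊞ q ⊞ q ⊞ t(m ⊞ m ⊞ q ⊞ q)

Derivation:
Left:  t(m ⊞ (m ⊞ m) ⊞ q) ⊞ q ⊞ m ⊞ ((q ⊞ q) ⊞ (q ⊞ q))
  Merge nested applications:  t(m ⊞ (m ⊞ m) ⊞ q) ⊞ q ⊞ m ⊞ q ⊞ q ⊞ q ⊞ q
  Simplify inside:  t(m ⊞ (m ⊞ m) ⊞ q)  →  t(m ⊞ m ⊞ m ⊞ q)
  Sort arguments:  m ⊞ q ⊞ q ⊞ q ⊞ q ⊞ q ⊞ t(m ⊞ m ⊞ m ⊞ q)
Right:  q ⊞ t(q ⊞ m ⊞ q ⊞ m) ⊞ q ⊞ m ⊞ q ⊞ m ⊞ q
  Canonicalize subterm:  t(q ⊞ m ⊞ q ⊞ m)  →  t(m ⊞ m ⊞ q ⊞ q)
  Sort arguments:  m ⊞ m ⊞ q ⊞ q ⊞ q ⊞ q ⊞ t(m ⊞ m ⊞ q ⊞ q)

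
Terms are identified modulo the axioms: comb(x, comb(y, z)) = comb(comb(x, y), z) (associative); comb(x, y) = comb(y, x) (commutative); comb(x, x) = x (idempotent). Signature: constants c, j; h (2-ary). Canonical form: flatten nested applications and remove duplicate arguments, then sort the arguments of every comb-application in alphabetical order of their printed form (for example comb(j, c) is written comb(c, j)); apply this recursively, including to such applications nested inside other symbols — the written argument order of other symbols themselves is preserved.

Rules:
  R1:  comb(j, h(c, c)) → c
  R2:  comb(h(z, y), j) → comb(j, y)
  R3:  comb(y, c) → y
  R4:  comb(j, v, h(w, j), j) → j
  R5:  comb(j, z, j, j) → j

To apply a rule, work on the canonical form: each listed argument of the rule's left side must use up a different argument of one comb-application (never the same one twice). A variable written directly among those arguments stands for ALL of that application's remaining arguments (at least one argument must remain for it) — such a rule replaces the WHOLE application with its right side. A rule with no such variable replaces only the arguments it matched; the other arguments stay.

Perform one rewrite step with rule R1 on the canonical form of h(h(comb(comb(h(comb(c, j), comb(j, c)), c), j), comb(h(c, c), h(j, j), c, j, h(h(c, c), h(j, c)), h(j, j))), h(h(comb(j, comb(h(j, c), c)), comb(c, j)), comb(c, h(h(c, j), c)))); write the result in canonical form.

Canonical form:  h(h(comb(c, h(comb(c, j), comb(c, j)), j), comb(c, h(c, c), h(h(c, c), h(j, c)), h(j, j), j)), h(h(comb(c, h(j, c), j), comb(c, j)), comb(c, h(h(c, j), c))))
Apply R1:  consuming h(c, c), j
New term:  h(h(comb(c, h(comb(c, j), comb(c, j)), j), comb(c, h(h(c, c), h(j, c)), h(j, j))), h(h(comb(c, h(j, c), j), comb(c, j)), comb(c, h(h(c, j), c))))

Answer: h(h(comb(c, h(comb(c, j), comb(c, j)), j), comb(c, h(h(c, c), h(j, c)), h(j, j))), h(h(comb(c, h(j, c), j), comb(c, j)), comb(c, h(h(c, j), c))))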